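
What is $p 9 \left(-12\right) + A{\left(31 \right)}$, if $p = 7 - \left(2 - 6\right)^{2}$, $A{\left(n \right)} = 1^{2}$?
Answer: $973$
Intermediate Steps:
$A{\left(n \right)} = 1$
$p = -9$ ($p = 7 - \left(2 - 6\right)^{2} = 7 - \left(-4\right)^{2} = 7 - 16 = -9$)
$p 9 \left(-12\right) + A{\left(31 \right)} = \left(-9\right) 9 \left(-12\right) + 1 = \left(-81\right) \left(-12\right) + 1 = 972 + 1 = 973$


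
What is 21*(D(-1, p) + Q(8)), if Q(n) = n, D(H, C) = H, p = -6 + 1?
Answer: 147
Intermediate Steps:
p = -5
21*(D(-1, p) + Q(8)) = 21*(-1 + 8) = 21*7 = 147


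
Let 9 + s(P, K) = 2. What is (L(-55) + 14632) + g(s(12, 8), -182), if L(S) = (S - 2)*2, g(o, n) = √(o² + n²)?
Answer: 14518 + 7*√677 ≈ 14700.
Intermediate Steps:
s(P, K) = -7 (s(P, K) = -9 + 2 = -7)
g(o, n) = √(n² + o²)
L(S) = -4 + 2*S (L(S) = (-2 + S)*2 = -4 + 2*S)
(L(-55) + 14632) + g(s(12, 8), -182) = ((-4 + 2*(-55)) + 14632) + √((-182)² + (-7)²) = ((-4 - 110) + 14632) + √(33124 + 49) = (-114 + 14632) + √33173 = 14518 + 7*√677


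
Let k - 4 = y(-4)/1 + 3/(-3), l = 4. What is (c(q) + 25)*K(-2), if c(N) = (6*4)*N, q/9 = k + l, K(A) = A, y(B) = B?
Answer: -1346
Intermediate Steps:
k = -1 (k = 4 + (-4/1 + 3/(-3)) = 4 + (-4*1 + 3*(-⅓)) = 4 + (-4 - 1) = 4 - 5 = -1)
q = 27 (q = 9*(-1 + 4) = 9*3 = 27)
c(N) = 24*N
(c(q) + 25)*K(-2) = (24*27 + 25)*(-2) = (648 + 25)*(-2) = 673*(-2) = -1346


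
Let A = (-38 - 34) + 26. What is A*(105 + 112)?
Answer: -9982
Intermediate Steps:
A = -46 (A = -72 + 26 = -46)
A*(105 + 112) = -46*(105 + 112) = -46*217 = -9982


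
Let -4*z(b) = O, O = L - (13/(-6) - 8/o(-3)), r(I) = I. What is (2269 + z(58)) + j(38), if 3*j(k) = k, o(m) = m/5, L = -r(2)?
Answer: 54839/24 ≈ 2285.0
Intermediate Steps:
L = -2 (L = -1*2 = -2)
o(m) = m/5 (o(m) = m*(⅕) = m/5)
j(k) = k/3
O = -79/6 (O = -2 - (13/(-6) - 8/((⅕)*(-3))) = -2 - (13*(-⅙) - 8/(-⅗)) = -2 - (-13/6 - 8*(-5/3)) = -2 - (-13/6 + 40/3) = -2 - 1*67/6 = -2 - 67/6 = -79/6 ≈ -13.167)
z(b) = 79/24 (z(b) = -¼*(-79/6) = 79/24)
(2269 + z(58)) + j(38) = (2269 + 79/24) + (⅓)*38 = 54535/24 + 38/3 = 54839/24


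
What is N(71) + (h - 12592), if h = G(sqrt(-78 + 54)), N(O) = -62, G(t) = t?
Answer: -12654 + 2*I*sqrt(6) ≈ -12654.0 + 4.899*I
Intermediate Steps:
h = 2*I*sqrt(6) (h = sqrt(-78 + 54) = sqrt(-24) = 2*I*sqrt(6) ≈ 4.899*I)
N(71) + (h - 12592) = -62 + (2*I*sqrt(6) - 12592) = -62 + (-12592 + 2*I*sqrt(6)) = -12654 + 2*I*sqrt(6)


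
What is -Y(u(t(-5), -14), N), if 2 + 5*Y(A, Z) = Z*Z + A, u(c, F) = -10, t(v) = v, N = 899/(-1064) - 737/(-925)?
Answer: 11621548256351/4843248200000 ≈ 2.3995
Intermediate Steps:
N = -47407/984200 (N = 899*(-1/1064) - 737*(-1/925) = -899/1064 + 737/925 = -47407/984200 ≈ -0.048168)
Y(A, Z) = -⅖ + A/5 + Z²/5 (Y(A, Z) = -⅖ + (Z*Z + A)/5 = -⅖ + (Z² + A)/5 = -⅖ + (A + Z²)/5 = -⅖ + (A/5 + Z²/5) = -⅖ + A/5 + Z²/5)
-Y(u(t(-5), -14), N) = -(-⅖ + (⅕)*(-10) + (-47407/984200)²/5) = -(-⅖ - 2 + (⅕)*(2247423649/968649640000)) = -(-⅖ - 2 + 2247423649/4843248200000) = -1*(-11621548256351/4843248200000) = 11621548256351/4843248200000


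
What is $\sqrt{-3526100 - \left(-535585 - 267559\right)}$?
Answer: $2 i \sqrt{680739} \approx 1650.1 i$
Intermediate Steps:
$\sqrt{-3526100 - \left(-535585 - 267559\right)} = \sqrt{-3526100 - -803144} = \sqrt{-3526100 + 803144} = \sqrt{-2722956} = 2 i \sqrt{680739}$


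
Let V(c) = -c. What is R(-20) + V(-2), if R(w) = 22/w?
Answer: 9/10 ≈ 0.90000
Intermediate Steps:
R(-20) + V(-2) = 22/(-20) - 1*(-2) = 22*(-1/20) + 2 = -11/10 + 2 = 9/10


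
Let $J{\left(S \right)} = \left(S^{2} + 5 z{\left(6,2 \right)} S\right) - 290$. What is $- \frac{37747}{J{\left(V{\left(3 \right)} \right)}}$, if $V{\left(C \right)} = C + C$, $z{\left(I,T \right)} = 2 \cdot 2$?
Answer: $\frac{37747}{134} \approx 281.69$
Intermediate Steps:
$z{\left(I,T \right)} = 4$
$V{\left(C \right)} = 2 C$
$J{\left(S \right)} = -290 + S^{2} + 20 S$ ($J{\left(S \right)} = \left(S^{2} + 5 \cdot 4 S\right) - 290 = \left(S^{2} + 20 S\right) - 290 = -290 + S^{2} + 20 S$)
$- \frac{37747}{J{\left(V{\left(3 \right)} \right)}} = - \frac{37747}{-290 + \left(2 \cdot 3\right)^{2} + 20 \cdot 2 \cdot 3} = - \frac{37747}{-290 + 6^{2} + 20 \cdot 6} = - \frac{37747}{-290 + 36 + 120} = - \frac{37747}{-134} = \left(-37747\right) \left(- \frac{1}{134}\right) = \frac{37747}{134}$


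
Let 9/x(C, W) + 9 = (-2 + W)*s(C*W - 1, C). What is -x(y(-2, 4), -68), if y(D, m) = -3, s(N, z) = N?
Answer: 9/14219 ≈ 0.00063296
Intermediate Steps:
x(C, W) = 9/(-9 + (-1 + C*W)*(-2 + W)) (x(C, W) = 9/(-9 + (-2 + W)*(C*W - 1)) = 9/(-9 + (-2 + W)*(-1 + C*W)) = 9/(-9 + (-1 + C*W)*(-2 + W)))
-x(y(-2, 4), -68) = -9/(-7 - 1*(-68) - 3*(-68)**2 - 2*(-3)*(-68)) = -9/(-7 + 68 - 3*4624 - 408) = -9/(-7 + 68 - 13872 - 408) = -9/(-14219) = -9*(-1)/14219 = -1*(-9/14219) = 9/14219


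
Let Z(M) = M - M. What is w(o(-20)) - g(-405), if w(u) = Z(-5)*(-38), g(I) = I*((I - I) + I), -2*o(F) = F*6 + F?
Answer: -164025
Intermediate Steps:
Z(M) = 0
o(F) = -7*F/2 (o(F) = -(F*6 + F)/2 = -(6*F + F)/2 = -7*F/2)
g(I) = I**2 (g(I) = I*(0 + I) = I*I = I**2)
w(u) = 0 (w(u) = 0*(-38) = 0)
w(o(-20)) - g(-405) = 0 - 1*(-405)**2 = 0 - 1*164025 = 0 - 164025 = -164025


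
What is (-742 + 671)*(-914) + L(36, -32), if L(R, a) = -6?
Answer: 64888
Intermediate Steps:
(-742 + 671)*(-914) + L(36, -32) = (-742 + 671)*(-914) - 6 = -71*(-914) - 6 = 64894 - 6 = 64888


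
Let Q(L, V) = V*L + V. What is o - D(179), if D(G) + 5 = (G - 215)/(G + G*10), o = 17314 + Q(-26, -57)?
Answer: 36906972/1969 ≈ 18744.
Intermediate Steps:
Q(L, V) = V + L*V (Q(L, V) = L*V + V = V + L*V)
o = 18739 (o = 17314 - 57*(1 - 26) = 17314 - 57*(-25) = 17314 + 1425 = 18739)
D(G) = -5 + (-215 + G)/(11*G) (D(G) = -5 + (G - 215)/(G + G*10) = -5 + (-215 + G)/(G + 10*G) = -5 + (-215 + G)/((11*G)) = -5 + (-215 + G)*(1/(11*G)) = -5 + (-215 + G)/(11*G))
o - D(179) = 18739 - (-215 - 54*179)/(11*179) = 18739 - (-215 - 9666)/(11*179) = 18739 - (-9881)/(11*179) = 18739 - 1*(-9881/1969) = 18739 + 9881/1969 = 36906972/1969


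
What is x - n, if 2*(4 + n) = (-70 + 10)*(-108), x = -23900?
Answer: -27136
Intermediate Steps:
n = 3236 (n = -4 + ((-70 + 10)*(-108))/2 = -4 + (-60*(-108))/2 = -4 + (½)*6480 = -4 + 3240 = 3236)
x - n = -23900 - 1*3236 = -23900 - 3236 = -27136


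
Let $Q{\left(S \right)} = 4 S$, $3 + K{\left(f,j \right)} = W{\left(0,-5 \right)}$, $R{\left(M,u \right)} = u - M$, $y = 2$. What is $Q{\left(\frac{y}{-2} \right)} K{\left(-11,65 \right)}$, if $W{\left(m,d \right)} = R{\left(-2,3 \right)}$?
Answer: $-8$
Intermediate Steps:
$W{\left(m,d \right)} = 5$ ($W{\left(m,d \right)} = 3 - -2 = 3 + 2 = 5$)
$K{\left(f,j \right)} = 2$ ($K{\left(f,j \right)} = -3 + 5 = 2$)
$Q{\left(\frac{y}{-2} \right)} K{\left(-11,65 \right)} = 4 \frac{2}{-2} \cdot 2 = 4 \cdot 2 \left(- \frac{1}{2}\right) 2 = 4 \left(-1\right) 2 = \left(-4\right) 2 = -8$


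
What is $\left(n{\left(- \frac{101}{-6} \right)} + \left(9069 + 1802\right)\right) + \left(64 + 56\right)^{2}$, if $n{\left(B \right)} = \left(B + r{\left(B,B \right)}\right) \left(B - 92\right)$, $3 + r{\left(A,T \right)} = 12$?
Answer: $\frac{839851}{36} \approx 23329.0$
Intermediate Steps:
$r{\left(A,T \right)} = 9$ ($r{\left(A,T \right)} = -3 + 12 = 9$)
$n{\left(B \right)} = \left(-92 + B\right) \left(9 + B\right)$ ($n{\left(B \right)} = \left(B + 9\right) \left(B - 92\right) = \left(9 + B\right) \left(-92 + B\right) = \left(-92 + B\right) \left(9 + B\right)$)
$\left(n{\left(- \frac{101}{-6} \right)} + \left(9069 + 1802\right)\right) + \left(64 + 56\right)^{2} = \left(\left(-828 + \left(- \frac{101}{-6}\right)^{2} - 83 \left(- \frac{101}{-6}\right)\right) + \left(9069 + 1802\right)\right) + \left(64 + 56\right)^{2} = \left(\left(-828 + \left(\left(-101\right) \left(- \frac{1}{6}\right)\right)^{2} - 83 \left(\left(-101\right) \left(- \frac{1}{6}\right)\right)\right) + 10871\right) + 120^{2} = \left(\left(-828 + \left(\frac{101}{6}\right)^{2} - \frac{8383}{6}\right) + 10871\right) + 14400 = \left(\left(-828 + \frac{10201}{36} - \frac{8383}{6}\right) + 10871\right) + 14400 = \left(- \frac{69905}{36} + 10871\right) + 14400 = \frac{321451}{36} + 14400 = \frac{839851}{36}$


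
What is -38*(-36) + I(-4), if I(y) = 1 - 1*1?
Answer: 1368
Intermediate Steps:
I(y) = 0 (I(y) = 1 - 1 = 0)
-38*(-36) + I(-4) = -38*(-36) + 0 = 1368 + 0 = 1368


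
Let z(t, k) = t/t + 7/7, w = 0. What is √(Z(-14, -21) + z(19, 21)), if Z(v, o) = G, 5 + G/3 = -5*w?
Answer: I*√13 ≈ 3.6056*I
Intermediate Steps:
z(t, k) = 2 (z(t, k) = 1 + 7*(⅐) = 1 + 1 = 2)
G = -15 (G = -15 + 3*(-5*0) = -15 + 3*0 = -15 + 0 = -15)
Z(v, o) = -15
√(Z(-14, -21) + z(19, 21)) = √(-15 + 2) = √(-13) = I*√13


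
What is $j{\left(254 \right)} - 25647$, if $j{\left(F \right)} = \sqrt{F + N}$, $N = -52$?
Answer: $-25647 + \sqrt{202} \approx -25633.0$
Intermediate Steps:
$j{\left(F \right)} = \sqrt{-52 + F}$ ($j{\left(F \right)} = \sqrt{F - 52} = \sqrt{-52 + F}$)
$j{\left(254 \right)} - 25647 = \sqrt{-52 + 254} - 25647 = \sqrt{202} - 25647 = -25647 + \sqrt{202}$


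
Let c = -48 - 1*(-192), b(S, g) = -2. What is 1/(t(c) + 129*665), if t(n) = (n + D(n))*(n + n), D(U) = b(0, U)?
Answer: 1/126681 ≈ 7.8938e-6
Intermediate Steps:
D(U) = -2
c = 144 (c = -48 + 192 = 144)
t(n) = 2*n*(-2 + n) (t(n) = (n - 2)*(n + n) = (-2 + n)*(2*n) = 2*n*(-2 + n))
1/(t(c) + 129*665) = 1/(2*144*(-2 + 144) + 129*665) = 1/(2*144*142 + 85785) = 1/(40896 + 85785) = 1/126681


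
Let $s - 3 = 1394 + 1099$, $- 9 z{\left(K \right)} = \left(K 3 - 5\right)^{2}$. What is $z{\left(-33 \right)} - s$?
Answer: $- \frac{33280}{9} \approx -3697.8$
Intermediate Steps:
$z{\left(K \right)} = - \frac{\left(-5 + 3 K\right)^{2}}{9}$ ($z{\left(K \right)} = - \frac{\left(K 3 - 5\right)^{2}}{9} = - \frac{\left(3 K - 5\right)^{2}}{9} = - \frac{\left(-5 + 3 K\right)^{2}}{9}$)
$s = 2496$ ($s = 3 + \left(1394 + 1099\right) = 3 + 2493 = 2496$)
$z{\left(-33 \right)} - s = - \frac{\left(-5 + 3 \left(-33\right)\right)^{2}}{9} - 2496 = - \frac{\left(-5 - 99\right)^{2}}{9} - 2496 = - \frac{\left(-104\right)^{2}}{9} - 2496 = \left(- \frac{1}{9}\right) 10816 - 2496 = - \frac{10816}{9} - 2496 = - \frac{33280}{9}$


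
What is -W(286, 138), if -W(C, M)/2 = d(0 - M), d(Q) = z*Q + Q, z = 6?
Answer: -1932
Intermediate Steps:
d(Q) = 7*Q (d(Q) = 6*Q + Q = 7*Q)
W(C, M) = 14*M (W(C, M) = -14*(0 - M) = -14*(-M) = -(-14)*M = 14*M)
-W(286, 138) = -14*138 = -1*1932 = -1932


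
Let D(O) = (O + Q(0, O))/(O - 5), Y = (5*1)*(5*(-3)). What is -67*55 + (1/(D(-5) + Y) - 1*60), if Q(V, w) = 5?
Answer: -280876/75 ≈ -3745.0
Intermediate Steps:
Y = -75 (Y = 5*(-15) = -75)
D(O) = (5 + O)/(-5 + O) (D(O) = (O + 5)/(O - 5) = (5 + O)/(-5 + O))
-67*55 + (1/(D(-5) + Y) - 1*60) = -67*55 + (1/((5 - 5)/(-5 - 5) - 75) - 1*60) = -3685 + (1/(0/(-10) - 75) - 60) = -3685 + (1/(-⅒*0 - 75) - 60) = -3685 + (1/(0 - 75) - 60) = -3685 + (1/(-75) - 60) = -3685 + (-1/75 - 60) = -3685 - 4501/75 = -280876/75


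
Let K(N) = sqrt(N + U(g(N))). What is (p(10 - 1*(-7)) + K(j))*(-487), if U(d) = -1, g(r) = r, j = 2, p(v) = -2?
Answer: 487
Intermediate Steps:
K(N) = sqrt(-1 + N) (K(N) = sqrt(N - 1) = sqrt(-1 + N))
(p(10 - 1*(-7)) + K(j))*(-487) = (-2 + sqrt(-1 + 2))*(-487) = (-2 + sqrt(1))*(-487) = (-2 + 1)*(-487) = -1*(-487) = 487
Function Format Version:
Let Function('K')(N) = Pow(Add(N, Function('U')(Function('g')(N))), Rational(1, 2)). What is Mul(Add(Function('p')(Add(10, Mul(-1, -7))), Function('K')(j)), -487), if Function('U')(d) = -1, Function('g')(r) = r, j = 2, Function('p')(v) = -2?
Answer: 487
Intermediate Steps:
Function('K')(N) = Pow(Add(-1, N), Rational(1, 2)) (Function('K')(N) = Pow(Add(N, -1), Rational(1, 2)) = Pow(Add(-1, N), Rational(1, 2)))
Mul(Add(Function('p')(Add(10, Mul(-1, -7))), Function('K')(j)), -487) = Mul(Add(-2, Pow(Add(-1, 2), Rational(1, 2))), -487) = Mul(Add(-2, Pow(1, Rational(1, 2))), -487) = Mul(Add(-2, 1), -487) = Mul(-1, -487) = 487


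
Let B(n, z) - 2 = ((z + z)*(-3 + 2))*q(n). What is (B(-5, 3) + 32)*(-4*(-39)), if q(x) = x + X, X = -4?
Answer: 13728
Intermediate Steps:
q(x) = -4 + x (q(x) = x - 4 = -4 + x)
B(n, z) = 2 - 2*z*(-4 + n) (B(n, z) = 2 + ((z + z)*(-3 + 2))*(-4 + n) = 2 + ((2*z)*(-1))*(-4 + n) = 2 + (-2*z)*(-4 + n) = 2 - 2*z*(-4 + n))
(B(-5, 3) + 32)*(-4*(-39)) = ((2 - 2*3*(-4 - 5)) + 32)*(-4*(-39)) = ((2 - 2*3*(-9)) + 32)*156 = ((2 + 54) + 32)*156 = (56 + 32)*156 = 88*156 = 13728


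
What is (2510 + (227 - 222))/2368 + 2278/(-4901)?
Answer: 6931711/11605568 ≈ 0.59727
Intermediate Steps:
(2510 + (227 - 222))/2368 + 2278/(-4901) = (2510 + 5)*(1/2368) + 2278*(-1/4901) = 2515*(1/2368) - 2278/4901 = 2515/2368 - 2278/4901 = 6931711/11605568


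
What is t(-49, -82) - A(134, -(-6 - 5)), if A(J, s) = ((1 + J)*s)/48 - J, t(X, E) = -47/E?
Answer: 67985/656 ≈ 103.64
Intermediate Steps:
A(J, s) = -J + s*(1 + J)/48 (A(J, s) = (s*(1 + J))*(1/48) - J = s*(1 + J)/48 - J = -J + s*(1 + J)/48)
t(-49, -82) - A(134, -(-6 - 5)) = -47/(-82) - (-1*134 + (-(-6 - 5))/48 + (1/48)*134*(-(-6 - 5))) = -47*(-1/82) - (-134 + (-1*(-11))/48 + (1/48)*134*(-1*(-11))) = 47/82 - (-134 + (1/48)*11 + (1/48)*134*11) = 47/82 - (-134 + 11/48 + 737/24) = 47/82 - 1*(-1649/16) = 47/82 + 1649/16 = 67985/656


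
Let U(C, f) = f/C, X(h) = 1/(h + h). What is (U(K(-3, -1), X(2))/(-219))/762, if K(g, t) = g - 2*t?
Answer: 1/667512 ≈ 1.4981e-6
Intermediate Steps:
X(h) = 1/(2*h)
(U(K(-3, -1), X(2))/(-219))/762 = ((((½)/2)/(-3 - 2*(-1)))/(-219))/762 = ((((½)*(½))/(-3 + 2))*(-1/219))*(1/762) = (((¼)/(-1))*(-1/219))*(1/762) = (((¼)*(-1))*(-1/219))*(1/762) = -¼*(-1/219)*(1/762) = (1/876)*(1/762) = 1/667512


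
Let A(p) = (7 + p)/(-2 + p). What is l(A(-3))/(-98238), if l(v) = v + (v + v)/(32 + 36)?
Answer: 1/119289 ≈ 8.3830e-6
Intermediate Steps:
A(p) = (7 + p)/(-2 + p)
l(v) = 35*v/34 (l(v) = v + (2*v)/68 = v + (2*v)*(1/68) = v + v/34 = 35*v/34)
l(A(-3))/(-98238) = (35*((7 - 3)/(-2 - 3))/34)/(-98238) = (35*(4/(-5))/34)*(-1/98238) = (35*(-1/5*4)/34)*(-1/98238) = ((35/34)*(-4/5))*(-1/98238) = -14/17*(-1/98238) = 1/119289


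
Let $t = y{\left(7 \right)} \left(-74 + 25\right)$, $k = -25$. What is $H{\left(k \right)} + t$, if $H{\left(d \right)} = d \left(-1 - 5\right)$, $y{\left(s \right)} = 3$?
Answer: $3$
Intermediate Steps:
$H{\left(d \right)} = - 6 d$ ($H{\left(d \right)} = d \left(-6\right) = - 6 d$)
$t = -147$ ($t = 3 \left(-74 + 25\right) = 3 \left(-49\right) = -147$)
$H{\left(k \right)} + t = \left(-6\right) \left(-25\right) - 147 = 150 - 147 = 3$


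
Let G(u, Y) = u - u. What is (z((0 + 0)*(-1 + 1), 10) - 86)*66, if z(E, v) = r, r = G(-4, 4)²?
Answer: -5676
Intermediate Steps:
G(u, Y) = 0
r = 0 (r = 0² = 0)
z(E, v) = 0
(z((0 + 0)*(-1 + 1), 10) - 86)*66 = (0 - 86)*66 = -86*66 = -5676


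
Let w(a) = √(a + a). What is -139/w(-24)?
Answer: 139*I*√3/12 ≈ 20.063*I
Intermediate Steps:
w(a) = √2*√a (w(a) = √(2*a) = √2*√a)
-139/w(-24) = -139*(-I*√3/12) = -(-139)*I*√3/12 = 139*I*√3/12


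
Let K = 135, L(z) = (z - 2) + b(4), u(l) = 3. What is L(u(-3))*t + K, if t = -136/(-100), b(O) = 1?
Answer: 3443/25 ≈ 137.72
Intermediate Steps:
L(z) = -1 + z (L(z) = (z - 2) + 1 = (-2 + z) + 1 = -1 + z)
t = 34/25 (t = -136*(-1/100) = 34/25 ≈ 1.3600)
L(u(-3))*t + K = (-1 + 3)*(34/25) + 135 = 2*(34/25) + 135 = 68/25 + 135 = 3443/25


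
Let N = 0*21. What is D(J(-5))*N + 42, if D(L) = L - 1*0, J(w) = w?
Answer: 42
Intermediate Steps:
N = 0
D(L) = L (D(L) = L + 0 = L)
D(J(-5))*N + 42 = -5*0 + 42 = 0 + 42 = 42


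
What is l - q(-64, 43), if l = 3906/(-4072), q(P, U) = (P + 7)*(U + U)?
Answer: 9978519/2036 ≈ 4901.0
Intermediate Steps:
q(P, U) = 2*U*(7 + P) (q(P, U) = (7 + P)*(2*U) = 2*U*(7 + P))
l = -1953/2036 (l = 3906*(-1/4072) = -1953/2036 ≈ -0.95923)
l - q(-64, 43) = -1953/2036 - 2*43*(7 - 64) = -1953/2036 - 2*43*(-57) = -1953/2036 - 1*(-4902) = -1953/2036 + 4902 = 9978519/2036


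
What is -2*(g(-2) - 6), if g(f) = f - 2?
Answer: 20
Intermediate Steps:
g(f) = -2 + f
-2*(g(-2) - 6) = -2*((-2 - 2) - 6) = -2*(-4 - 6) = -2*(-10) = 20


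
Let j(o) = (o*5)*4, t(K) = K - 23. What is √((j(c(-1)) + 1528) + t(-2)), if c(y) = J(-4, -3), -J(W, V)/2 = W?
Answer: √1663 ≈ 40.780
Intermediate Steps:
t(K) = -23 + K
J(W, V) = -2*W
c(y) = 8 (c(y) = -2*(-4) = 8)
j(o) = 20*o (j(o) = (5*o)*4 = 20*o)
√((j(c(-1)) + 1528) + t(-2)) = √((20*8 + 1528) + (-23 - 2)) = √((160 + 1528) - 25) = √(1688 - 25) = √1663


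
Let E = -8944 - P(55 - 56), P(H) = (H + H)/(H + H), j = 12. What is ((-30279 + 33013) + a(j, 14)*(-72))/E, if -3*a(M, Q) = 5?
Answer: -2854/8945 ≈ -0.31906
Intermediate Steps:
a(M, Q) = -5/3 (a(M, Q) = -1/3*5 = -5/3)
P(H) = 1 (P(H) = (2*H)/((2*H)) = (2*H)*(1/(2*H)) = 1)
E = -8945 (E = -8944 - 1*1 = -8944 - 1 = -8945)
((-30279 + 33013) + a(j, 14)*(-72))/E = ((-30279 + 33013) - 5/3*(-72))/(-8945) = (2734 + 120)*(-1/8945) = 2854*(-1/8945) = -2854/8945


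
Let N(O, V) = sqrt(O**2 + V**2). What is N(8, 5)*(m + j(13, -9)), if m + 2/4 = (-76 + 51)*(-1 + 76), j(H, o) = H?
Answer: -3725*sqrt(89)/2 ≈ -17571.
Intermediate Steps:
m = -3751/2 (m = -1/2 + (-76 + 51)*(-1 + 76) = -1/2 - 25*75 = -1/2 - 1875 = -3751/2 ≈ -1875.5)
N(8, 5)*(m + j(13, -9)) = sqrt(8**2 + 5**2)*(-3751/2 + 13) = sqrt(64 + 25)*(-3725/2) = sqrt(89)*(-3725/2) = -3725*sqrt(89)/2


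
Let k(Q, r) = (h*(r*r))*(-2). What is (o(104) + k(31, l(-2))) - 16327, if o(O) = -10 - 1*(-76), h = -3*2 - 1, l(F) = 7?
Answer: -15575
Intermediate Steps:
h = -7 (h = -6 - 1 = -7)
o(O) = 66 (o(O) = -10 + 76 = 66)
k(Q, r) = 14*r**2 (k(Q, r) = -7*r*r*(-2) = -7*r**2*(-2) = 14*r**2)
(o(104) + k(31, l(-2))) - 16327 = (66 + 14*7**2) - 16327 = (66 + 14*49) - 16327 = (66 + 686) - 16327 = 752 - 16327 = -15575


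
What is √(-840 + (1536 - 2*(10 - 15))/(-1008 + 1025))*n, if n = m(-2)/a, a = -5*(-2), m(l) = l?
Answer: -I*√216478/85 ≈ -5.4738*I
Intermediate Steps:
a = 10
n = -⅕ (n = -2/10 = -2*⅒ = -⅕ ≈ -0.20000)
√(-840 + (1536 - 2*(10 - 15))/(-1008 + 1025))*n = √(-840 + (1536 - 2*(10 - 15))/(-1008 + 1025))*(-⅕) = √(-840 + (1536 - 2*(-5))/17)*(-⅕) = √(-840 + (1536 + 10)*(1/17))*(-⅕) = √(-840 + 1546*(1/17))*(-⅕) = √(-840 + 1546/17)*(-⅕) = √(-12734/17)*(-⅕) = (I*√216478/17)*(-⅕) = -I*√216478/85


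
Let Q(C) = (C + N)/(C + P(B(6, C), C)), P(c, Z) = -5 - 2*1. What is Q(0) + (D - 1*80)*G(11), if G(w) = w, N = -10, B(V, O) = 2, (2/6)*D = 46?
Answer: 4476/7 ≈ 639.43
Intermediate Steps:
D = 138 (D = 3*46 = 138)
P(c, Z) = -7 (P(c, Z) = -5 - 2 = -7)
Q(C) = (-10 + C)/(-7 + C) (Q(C) = (C - 10)/(C - 7) = (-10 + C)/(-7 + C))
Q(0) + (D - 1*80)*G(11) = (-10 + 0)/(-7 + 0) + (138 - 1*80)*11 = -10/(-7) + (138 - 80)*11 = -1/7*(-10) + 58*11 = 10/7 + 638 = 4476/7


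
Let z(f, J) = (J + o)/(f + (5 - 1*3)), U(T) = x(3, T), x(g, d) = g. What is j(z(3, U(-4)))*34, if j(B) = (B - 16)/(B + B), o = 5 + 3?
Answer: -1173/11 ≈ -106.64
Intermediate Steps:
U(T) = 3
o = 8
z(f, J) = (8 + J)/(2 + f) (z(f, J) = (J + 8)/(f + (5 - 1*3)) = (8 + J)/(f + (5 - 3)) = (8 + J)/(f + 2) = (8 + J)/(2 + f))
j(B) = (-16 + B)/(2*B) (j(B) = (-16 + B)/((2*B)) = (-16 + B)*(1/(2*B)) = (-16 + B)/(2*B))
j(z(3, U(-4)))*34 = ((-16 + (8 + 3)/(2 + 3))/(2*(((8 + 3)/(2 + 3)))))*34 = ((-16 + 11/5)/(2*((11/5))))*34 = ((-16 + (⅕)*11)/(2*(((⅕)*11))))*34 = ((-16 + 11/5)/(2*(11/5)))*34 = ((½)*(5/11)*(-69/5))*34 = -69/22*34 = -1173/11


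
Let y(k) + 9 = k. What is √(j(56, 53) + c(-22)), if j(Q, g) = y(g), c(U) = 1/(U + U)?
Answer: 3*√2365/22 ≈ 6.6315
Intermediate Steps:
c(U) = 1/(2*U)
y(k) = -9 + k
j(Q, g) = -9 + g
√(j(56, 53) + c(-22)) = √((-9 + 53) + (½)/(-22)) = √(44 + (½)*(-1/22)) = √(44 - 1/44) = √(1935/44) = 3*√2365/22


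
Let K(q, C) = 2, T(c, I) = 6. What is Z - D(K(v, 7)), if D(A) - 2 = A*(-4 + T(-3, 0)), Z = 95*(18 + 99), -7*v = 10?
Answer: 11109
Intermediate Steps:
v = -10/7 (v = -⅐*10 = -10/7 ≈ -1.4286)
Z = 11115 (Z = 95*117 = 11115)
D(A) = 2 + 2*A (D(A) = 2 + A*(-4 + 6) = 2 + A*2 = 2 + 2*A)
Z - D(K(v, 7)) = 11115 - (2 + 2*2) = 11115 - (2 + 4) = 11115 - 1*6 = 11115 - 6 = 11109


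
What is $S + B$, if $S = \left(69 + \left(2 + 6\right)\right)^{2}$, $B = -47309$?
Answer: $-41380$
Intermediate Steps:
$S = 5929$ ($S = \left(69 + 8\right)^{2} = 77^{2} = 5929$)
$S + B = 5929 - 47309 = -41380$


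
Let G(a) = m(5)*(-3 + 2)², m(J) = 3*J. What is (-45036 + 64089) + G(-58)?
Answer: 19068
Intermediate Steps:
G(a) = 15 (G(a) = (3*5)*(-3 + 2)² = 15*(-1)² = 15*1 = 15)
(-45036 + 64089) + G(-58) = (-45036 + 64089) + 15 = 19053 + 15 = 19068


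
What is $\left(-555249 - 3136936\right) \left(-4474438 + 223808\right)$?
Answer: $15694112326550$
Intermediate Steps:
$\left(-555249 - 3136936\right) \left(-4474438 + 223808\right) = \left(-3692185\right) \left(-4250630\right) = 15694112326550$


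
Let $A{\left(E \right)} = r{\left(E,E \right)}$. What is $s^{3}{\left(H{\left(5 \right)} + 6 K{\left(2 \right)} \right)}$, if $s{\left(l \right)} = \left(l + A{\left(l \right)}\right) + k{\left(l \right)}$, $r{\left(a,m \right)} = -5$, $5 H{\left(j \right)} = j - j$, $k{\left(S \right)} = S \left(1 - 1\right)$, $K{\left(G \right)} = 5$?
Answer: $15625$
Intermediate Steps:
$k{\left(S \right)} = 0$ ($k{\left(S \right)} = S 0 = 0$)
$H{\left(j \right)} = 0$ ($H{\left(j \right)} = \frac{j - j}{5} = \frac{1}{5} \cdot 0 = 0$)
$A{\left(E \right)} = -5$
$s{\left(l \right)} = -5 + l$ ($s{\left(l \right)} = \left(l - 5\right) + 0 = \left(-5 + l\right) + 0 = -5 + l$)
$s^{3}{\left(H{\left(5 \right)} + 6 K{\left(2 \right)} \right)} = \left(-5 + \left(0 + 6 \cdot 5\right)\right)^{3} = \left(-5 + \left(0 + 30\right)\right)^{3} = \left(-5 + 30\right)^{3} = 25^{3} = 15625$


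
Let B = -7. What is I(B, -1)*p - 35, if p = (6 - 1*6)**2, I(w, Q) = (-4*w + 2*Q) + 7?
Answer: -35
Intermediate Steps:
I(w, Q) = 7 - 4*w + 2*Q
p = 0 (p = (6 - 6)**2 = 0**2 = 0)
I(B, -1)*p - 35 = (7 - 4*(-7) + 2*(-1))*0 - 35 = (7 + 28 - 2)*0 - 35 = 33*0 - 35 = 0 - 35 = -35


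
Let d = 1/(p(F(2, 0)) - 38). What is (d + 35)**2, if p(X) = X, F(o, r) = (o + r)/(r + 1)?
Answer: 1585081/1296 ≈ 1223.1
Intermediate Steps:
F(o, r) = (o + r)/(1 + r)
d = -1/36 (d = 1/((2 + 0)/(1 + 0) - 38) = 1/(2/1 - 38) = 1/(1*2 - 38) = 1/(2 - 38) = 1/(-36) = -1/36 ≈ -0.027778)
(d + 35)**2 = (-1/36 + 35)**2 = (1259/36)**2 = 1585081/1296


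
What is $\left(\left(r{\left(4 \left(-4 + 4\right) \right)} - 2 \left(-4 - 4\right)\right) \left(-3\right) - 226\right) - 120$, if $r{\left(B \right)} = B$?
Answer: $-394$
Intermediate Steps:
$\left(\left(r{\left(4 \left(-4 + 4\right) \right)} - 2 \left(-4 - 4\right)\right) \left(-3\right) - 226\right) - 120 = \left(\left(4 \left(-4 + 4\right) - 2 \left(-4 - 4\right)\right) \left(-3\right) - 226\right) - 120 = \left(\left(4 \cdot 0 - -16\right) \left(-3\right) - 226\right) - 120 = \left(\left(0 + 16\right) \left(-3\right) - 226\right) - 120 = \left(16 \left(-3\right) - 226\right) - 120 = \left(-48 - 226\right) - 120 = -274 - 120 = -394$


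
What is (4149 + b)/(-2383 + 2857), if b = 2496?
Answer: 2215/158 ≈ 14.019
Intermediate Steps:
(4149 + b)/(-2383 + 2857) = (4149 + 2496)/(-2383 + 2857) = 6645/474 = 6645*(1/474) = 2215/158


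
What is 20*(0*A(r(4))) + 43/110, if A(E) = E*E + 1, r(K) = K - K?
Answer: 43/110 ≈ 0.39091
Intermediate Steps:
r(K) = 0
A(E) = 1 + E² (A(E) = E² + 1 = 1 + E²)
20*(0*A(r(4))) + 43/110 = 20*(0*(1 + 0²)) + 43/110 = 20*(0*(1 + 0)) + 43*(1/110) = 20*(0*1) + 43/110 = 20*0 + 43/110 = 0 + 43/110 = 43/110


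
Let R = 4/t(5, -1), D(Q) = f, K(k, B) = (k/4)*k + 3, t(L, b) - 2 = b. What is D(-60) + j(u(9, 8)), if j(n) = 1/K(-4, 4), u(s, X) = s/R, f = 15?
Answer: 106/7 ≈ 15.143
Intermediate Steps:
t(L, b) = 2 + b
K(k, B) = 3 + k²/4 (K(k, B) = (k*(¼))*k + 3 = (k/4)*k + 3 = k²/4 + 3 = 3 + k²/4)
D(Q) = 15
R = 4 (R = 4/(2 - 1) = 4/1 = 4*1 = 4)
u(s, X) = s/4
j(n) = ⅐ (j(n) = 1/(3 + (¼)*(-4)²) = 1/(3 + (¼)*16) = 1/(3 + 4) = 1/7 = ⅐)
D(-60) + j(u(9, 8)) = 15 + ⅐ = 106/7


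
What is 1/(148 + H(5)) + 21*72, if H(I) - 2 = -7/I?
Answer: 1123421/743 ≈ 1512.0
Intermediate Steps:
H(I) = 2 - 7/I
1/(148 + H(5)) + 21*72 = 1/(148 + (2 - 7/5)) + 21*72 = 1/(148 + (2 - 7*⅕)) + 1512 = 1/(148 + (2 - 7/5)) + 1512 = 1/(148 + ⅗) + 1512 = 1/(743/5) + 1512 = 5/743 + 1512 = 1123421/743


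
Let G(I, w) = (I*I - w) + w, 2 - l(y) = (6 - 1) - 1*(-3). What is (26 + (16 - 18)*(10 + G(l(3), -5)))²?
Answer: 4356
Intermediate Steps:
l(y) = -6 (l(y) = 2 - ((6 - 1) - 1*(-3)) = 2 - (5 + 3) = 2 - 1*8 = 2 - 8 = -6)
G(I, w) = I² (G(I, w) = (I² - w) + w = I²)
(26 + (16 - 18)*(10 + G(l(3), -5)))² = (26 + (16 - 18)*(10 + (-6)²))² = (26 - 2*(10 + 36))² = (26 - 2*46)² = (26 - 92)² = (-66)² = 4356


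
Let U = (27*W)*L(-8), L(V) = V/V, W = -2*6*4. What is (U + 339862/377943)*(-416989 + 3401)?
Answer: 202440682726408/377943 ≈ 5.3564e+8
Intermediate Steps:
W = -48 (W = -12*4 = -48)
L(V) = 1
U = -1296 (U = (27*(-48))*1 = -1296*1 = -1296)
(U + 339862/377943)*(-416989 + 3401) = (-1296 + 339862/377943)*(-416989 + 3401) = (-1296 + 339862*(1/377943))*(-413588) = (-1296 + 339862/377943)*(-413588) = -489474266/377943*(-413588) = 202440682726408/377943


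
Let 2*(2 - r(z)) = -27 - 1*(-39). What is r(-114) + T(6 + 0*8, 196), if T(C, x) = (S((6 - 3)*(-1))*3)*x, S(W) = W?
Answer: -1768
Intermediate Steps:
r(z) = -4 (r(z) = 2 - (-27 - 1*(-39))/2 = 2 - (-27 + 39)/2 = 2 - 1/2*12 = 2 - 6 = -4)
T(C, x) = -9*x (T(C, x) = (((6 - 3)*(-1))*3)*x = ((3*(-1))*3)*x = (-3*3)*x = -9*x)
r(-114) + T(6 + 0*8, 196) = -4 - 9*196 = -4 - 1764 = -1768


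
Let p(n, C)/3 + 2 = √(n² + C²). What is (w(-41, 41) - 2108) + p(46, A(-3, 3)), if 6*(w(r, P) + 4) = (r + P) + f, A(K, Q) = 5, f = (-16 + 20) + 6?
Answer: -6349/3 + 3*√2141 ≈ -1977.5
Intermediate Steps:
f = 10 (f = 4 + 6 = 10)
w(r, P) = -7/3 + P/6 + r/6 (w(r, P) = -4 + ((r + P) + 10)/6 = -4 + ((P + r) + 10)/6 = -4 + (10 + P + r)/6 = -4 + (5/3 + P/6 + r/6) = -7/3 + P/6 + r/6)
p(n, C) = -6 + 3*√(C² + n²) (p(n, C) = -6 + 3*√(n² + C²) = -6 + 3*√(C² + n²))
(w(-41, 41) - 2108) + p(46, A(-3, 3)) = ((-7/3 + (⅙)*41 + (⅙)*(-41)) - 2108) + (-6 + 3*√(5² + 46²)) = ((-7/3 + 41/6 - 41/6) - 2108) + (-6 + 3*√(25 + 2116)) = (-7/3 - 2108) + (-6 + 3*√2141) = -6331/3 + (-6 + 3*√2141) = -6349/3 + 3*√2141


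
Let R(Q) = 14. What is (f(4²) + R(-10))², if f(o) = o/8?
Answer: 256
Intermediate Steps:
f(o) = o/8 (f(o) = o*(⅛) = o/8)
(f(4²) + R(-10))² = ((⅛)*4² + 14)² = ((⅛)*16 + 14)² = (2 + 14)² = 16² = 256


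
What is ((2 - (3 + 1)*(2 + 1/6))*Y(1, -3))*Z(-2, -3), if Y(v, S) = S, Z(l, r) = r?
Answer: -60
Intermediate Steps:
((2 - (3 + 1)*(2 + 1/6))*Y(1, -3))*Z(-2, -3) = ((2 - (3 + 1)*(2 + 1/6))*(-3))*(-3) = ((2 - 4*(2 + ⅙))*(-3))*(-3) = ((2 - 4*13/6)*(-3))*(-3) = ((2 - 1*26/3)*(-3))*(-3) = ((2 - 26/3)*(-3))*(-3) = -20/3*(-3)*(-3) = 20*(-3) = -60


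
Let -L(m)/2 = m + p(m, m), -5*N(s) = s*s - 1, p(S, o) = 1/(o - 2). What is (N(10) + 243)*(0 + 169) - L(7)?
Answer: 188676/5 ≈ 37735.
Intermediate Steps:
p(S, o) = 1/(-2 + o)
N(s) = ⅕ - s²/5 (N(s) = -(s*s - 1)/5 = -(s² - 1)/5 = -(-1 + s²)/5 = ⅕ - s²/5)
L(m) = -2*m - 2/(-2 + m) (L(m) = -2*(m + 1/(-2 + m)) = -2*m - 2/(-2 + m))
(N(10) + 243)*(0 + 169) - L(7) = ((⅕ - ⅕*10²) + 243)*(0 + 169) - 2*(-1 - 1*7*(-2 + 7))/(-2 + 7) = ((⅕ - ⅕*100) + 243)*169 - 2*(-1 - 1*7*5)/5 = ((⅕ - 20) + 243)*169 - 2*(-1 - 35)/5 = (-99/5 + 243)*169 - 2*(-36)/5 = (1116/5)*169 - 1*(-72/5) = 188604/5 + 72/5 = 188676/5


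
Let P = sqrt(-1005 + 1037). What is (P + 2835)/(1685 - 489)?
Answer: 2835/1196 + sqrt(2)/299 ≈ 2.3751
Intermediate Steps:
P = 4*sqrt(2) (P = sqrt(32) = 4*sqrt(2) ≈ 5.6569)
(P + 2835)/(1685 - 489) = (4*sqrt(2) + 2835)/(1685 - 489) = (2835 + 4*sqrt(2))/1196 = (2835 + 4*sqrt(2))*(1/1196) = 2835/1196 + sqrt(2)/299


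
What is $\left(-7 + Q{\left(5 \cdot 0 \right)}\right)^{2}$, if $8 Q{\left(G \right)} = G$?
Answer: $49$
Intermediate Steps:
$Q{\left(G \right)} = \frac{G}{8}$
$\left(-7 + Q{\left(5 \cdot 0 \right)}\right)^{2} = \left(-7 + \frac{5 \cdot 0}{8}\right)^{2} = \left(-7 + \frac{1}{8} \cdot 0\right)^{2} = \left(-7 + 0\right)^{2} = \left(-7\right)^{2} = 49$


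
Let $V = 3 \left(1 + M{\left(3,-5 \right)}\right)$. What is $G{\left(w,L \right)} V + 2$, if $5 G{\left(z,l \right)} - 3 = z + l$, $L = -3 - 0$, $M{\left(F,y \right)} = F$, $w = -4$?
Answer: $- \frac{38}{5} \approx -7.6$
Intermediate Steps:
$L = -3$ ($L = -3 + 0 = -3$)
$G{\left(z,l \right)} = \frac{3}{5} + \frac{l}{5} + \frac{z}{5}$ ($G{\left(z,l \right)} = \frac{3}{5} + \frac{z + l}{5} = \frac{3}{5} + \frac{l + z}{5} = \frac{3}{5} + \left(\frac{l}{5} + \frac{z}{5}\right) = \frac{3}{5} + \frac{l}{5} + \frac{z}{5}$)
$V = 12$ ($V = 3 \left(1 + 3\right) = 3 \cdot 4 = 12$)
$G{\left(w,L \right)} V + 2 = \left(\frac{3}{5} + \frac{1}{5} \left(-3\right) + \frac{1}{5} \left(-4\right)\right) 12 + 2 = \left(\frac{3}{5} - \frac{3}{5} - \frac{4}{5}\right) 12 + 2 = \left(- \frac{4}{5}\right) 12 + 2 = - \frac{48}{5} + 2 = - \frac{38}{5}$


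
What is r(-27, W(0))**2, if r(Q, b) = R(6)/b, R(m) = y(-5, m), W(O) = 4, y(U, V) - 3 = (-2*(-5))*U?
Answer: 2209/16 ≈ 138.06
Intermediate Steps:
y(U, V) = 3 + 10*U (y(U, V) = 3 + (-2*(-5))*U = 3 + 10*U)
R(m) = -47 (R(m) = 3 + 10*(-5) = 3 - 50 = -47)
r(Q, b) = -47/b
r(-27, W(0))**2 = (-47/4)**2 = 2209/16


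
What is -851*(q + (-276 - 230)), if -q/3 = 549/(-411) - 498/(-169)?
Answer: 10065045065/23153 ≈ 4.3472e+5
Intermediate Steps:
q = -111897/23153 (q = -3*(549/(-411) - 498/(-169)) = -3*(549*(-1/411) - 498*(-1/169)) = -3*(-183/137 + 498/169) = -3*37299/23153 = -111897/23153 ≈ -4.8329)
-851*(q + (-276 - 230)) = -851*(-111897/23153 + (-276 - 230)) = -851*(-111897/23153 - 506) = -851*(-11827315/23153) = 10065045065/23153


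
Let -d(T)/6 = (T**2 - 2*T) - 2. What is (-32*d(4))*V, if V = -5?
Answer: -5760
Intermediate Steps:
d(T) = 12 - 6*T**2 + 12*T (d(T) = -6*((T**2 - 2*T) - 2) = -6*(-2 + T**2 - 2*T) = 12 - 6*T**2 + 12*T)
(-32*d(4))*V = -32*(12 - 6*4**2 + 12*4)*(-5) = -32*(12 - 6*16 + 48)*(-5) = -32*(12 - 96 + 48)*(-5) = -32*(-36)*(-5) = 1152*(-5) = -5760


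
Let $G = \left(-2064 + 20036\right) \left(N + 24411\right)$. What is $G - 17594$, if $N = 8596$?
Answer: $593184210$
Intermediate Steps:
$G = 593201804$ ($G = \left(-2064 + 20036\right) \left(8596 + 24411\right) = 17972 \cdot 33007 = 593201804$)
$G - 17594 = 593201804 - 17594 = 593184210$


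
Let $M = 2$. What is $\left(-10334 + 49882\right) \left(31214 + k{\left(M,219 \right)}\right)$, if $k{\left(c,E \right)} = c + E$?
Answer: $1243191380$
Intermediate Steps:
$k{\left(c,E \right)} = E + c$
$\left(-10334 + 49882\right) \left(31214 + k{\left(M,219 \right)}\right) = \left(-10334 + 49882\right) \left(31214 + \left(219 + 2\right)\right) = 39548 \left(31214 + 221\right) = 39548 \cdot 31435 = 1243191380$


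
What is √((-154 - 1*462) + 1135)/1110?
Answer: √519/1110 ≈ 0.020524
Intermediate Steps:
√((-154 - 1*462) + 1135)/1110 = √((-154 - 462) + 1135)*(1/1110) = √(-616 + 1135)*(1/1110) = √519*(1/1110) = √519/1110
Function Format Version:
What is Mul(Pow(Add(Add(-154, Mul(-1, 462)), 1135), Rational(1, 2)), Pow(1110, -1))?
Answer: Mul(Rational(1, 1110), Pow(519, Rational(1, 2))) ≈ 0.020524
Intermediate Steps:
Mul(Pow(Add(Add(-154, Mul(-1, 462)), 1135), Rational(1, 2)), Pow(1110, -1)) = Mul(Pow(Add(Add(-154, -462), 1135), Rational(1, 2)), Rational(1, 1110)) = Mul(Pow(Add(-616, 1135), Rational(1, 2)), Rational(1, 1110)) = Mul(Pow(519, Rational(1, 2)), Rational(1, 1110)) = Mul(Rational(1, 1110), Pow(519, Rational(1, 2)))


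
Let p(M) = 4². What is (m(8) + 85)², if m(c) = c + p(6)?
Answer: 11881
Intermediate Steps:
p(M) = 16
m(c) = 16 + c (m(c) = c + 16 = 16 + c)
(m(8) + 85)² = ((16 + 8) + 85)² = (24 + 85)² = 109² = 11881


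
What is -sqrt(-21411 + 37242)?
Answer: -3*sqrt(1759) ≈ -125.82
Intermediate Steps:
-sqrt(-21411 + 37242) = -sqrt(15831) = -3*sqrt(1759)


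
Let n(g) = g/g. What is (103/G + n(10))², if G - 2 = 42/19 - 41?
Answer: 1582564/488601 ≈ 3.2390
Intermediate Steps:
G = -699/19 (G = 2 + (42/19 - 41) = 2 - 737/19 = -699/19 ≈ -36.789)
n(g) = 1
(103/G + n(10))² = (103/(-699/19) + 1)² = (103*(-19/699) + 1)² = (-1957/699 + 1)² = (-1258/699)² = 1582564/488601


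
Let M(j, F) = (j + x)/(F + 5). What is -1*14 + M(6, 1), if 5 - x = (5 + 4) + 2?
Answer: -14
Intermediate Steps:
x = -6 (x = 5 - ((5 + 4) + 2) = 5 - (9 + 2) = 5 - 1*11 = 5 - 11 = -6)
M(j, F) = (-6 + j)/(5 + F) (M(j, F) = (j - 6)/(F + 5) = (-6 + j)/(5 + F))
-1*14 + M(6, 1) = -1*14 + (-6 + 6)/(5 + 1) = -14 + 0/6 = -14 + (1/6)*0 = -14 + 0 = -14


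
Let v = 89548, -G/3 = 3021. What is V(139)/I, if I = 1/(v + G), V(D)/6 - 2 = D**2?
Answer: 9331269930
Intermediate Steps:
G = -9063 (G = -3*3021 = -9063)
V(D) = 12 + 6*D**2
I = 1/80485 (I = 1/(89548 - 9063) = 1/80485 ≈ 1.2425e-5)
V(139)/I = (12 + 6*139**2)/(1/80485) = (12 + 6*19321)*80485 = (12 + 115926)*80485 = 115938*80485 = 9331269930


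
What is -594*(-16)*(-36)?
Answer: -342144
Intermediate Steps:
-594*(-16)*(-36) = -99*(-96)*(-36) = 9504*(-36) = -342144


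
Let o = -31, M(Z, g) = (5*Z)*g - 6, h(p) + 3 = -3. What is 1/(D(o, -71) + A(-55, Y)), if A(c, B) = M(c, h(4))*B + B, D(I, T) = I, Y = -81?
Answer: -1/133276 ≈ -7.5032e-6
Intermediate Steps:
h(p) = -6 (h(p) = -3 - 3 = -6)
M(Z, g) = -6 + 5*Z*g (M(Z, g) = 5*Z*g - 6 = -6 + 5*Z*g)
A(c, B) = B + B*(-6 - 30*c) (A(c, B) = (-6 + 5*c*(-6))*B + B = (-6 - 30*c)*B + B = B*(-6 - 30*c) + B = B + B*(-6 - 30*c))
1/(D(o, -71) + A(-55, Y)) = 1/(-31 + 5*(-81)*(-1 - 6*(-55))) = 1/(-31 + 5*(-81)*(-1 + 330)) = 1/(-31 + 5*(-81)*329) = 1/(-31 - 133245) = 1/(-133276) = -1/133276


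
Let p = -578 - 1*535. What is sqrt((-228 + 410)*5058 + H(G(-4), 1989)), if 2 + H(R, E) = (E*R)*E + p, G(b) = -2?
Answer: I*sqrt(6992801) ≈ 2644.4*I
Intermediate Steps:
p = -1113 (p = -578 - 535 = -1113)
H(R, E) = -1115 + R*E**2 (H(R, E) = -2 + ((E*R)*E - 1113) = -2 + (R*E**2 - 1113) = -2 + (-1113 + R*E**2) = -1115 + R*E**2)
sqrt((-228 + 410)*5058 + H(G(-4), 1989)) = sqrt((-228 + 410)*5058 + (-1115 - 2*1989**2)) = sqrt(182*5058 + (-1115 - 2*3956121)) = sqrt(920556 + (-1115 - 7912242)) = sqrt(920556 - 7913357) = sqrt(-6992801) = I*sqrt(6992801)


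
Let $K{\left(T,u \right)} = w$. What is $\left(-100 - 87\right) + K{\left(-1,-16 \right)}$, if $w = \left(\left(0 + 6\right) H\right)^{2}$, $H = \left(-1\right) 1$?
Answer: $-151$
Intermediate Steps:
$H = -1$
$w = 36$ ($w = \left(\left(0 + 6\right) \left(-1\right)\right)^{2} = \left(6 \left(-1\right)\right)^{2} = \left(-6\right)^{2} = 36$)
$K{\left(T,u \right)} = 36$
$\left(-100 - 87\right) + K{\left(-1,-16 \right)} = \left(-100 - 87\right) + 36 = -187 + 36 = -151$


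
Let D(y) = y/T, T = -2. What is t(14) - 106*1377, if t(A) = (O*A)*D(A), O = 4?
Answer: -146354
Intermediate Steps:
D(y) = -y/2 (D(y) = y/(-2) = y*(-1/2) = -y/2)
t(A) = -2*A**2 (t(A) = (4*A)*(-A/2) = -2*A**2)
t(14) - 106*1377 = -2*14**2 - 106*1377 = -2*196 - 145962 = -392 - 145962 = -146354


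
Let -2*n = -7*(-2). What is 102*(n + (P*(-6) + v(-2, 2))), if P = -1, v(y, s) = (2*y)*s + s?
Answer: -714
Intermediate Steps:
v(y, s) = s + 2*s*y (v(y, s) = 2*s*y + s = s + 2*s*y)
n = -7 (n = -(-7)*(-2)/2 = -1/2*14 = -7)
102*(n + (P*(-6) + v(-2, 2))) = 102*(-7 + (-1*(-6) + 2*(1 + 2*(-2)))) = 102*(-7 + (6 + 2*(1 - 4))) = 102*(-7 + (6 + 2*(-3))) = 102*(-7 + (6 - 6)) = 102*(-7 + 0) = 102*(-7) = -714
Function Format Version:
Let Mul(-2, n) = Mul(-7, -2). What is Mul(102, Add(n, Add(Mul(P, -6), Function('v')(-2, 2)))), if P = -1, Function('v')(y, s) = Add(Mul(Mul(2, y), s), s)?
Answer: -714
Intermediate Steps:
Function('v')(y, s) = Add(s, Mul(2, s, y)) (Function('v')(y, s) = Add(Mul(2, s, y), s) = Add(s, Mul(2, s, y)))
n = -7 (n = Mul(Rational(-1, 2), Mul(-7, -2)) = Mul(Rational(-1, 2), 14) = -7)
Mul(102, Add(n, Add(Mul(P, -6), Function('v')(-2, 2)))) = Mul(102, Add(-7, Add(Mul(-1, -6), Mul(2, Add(1, Mul(2, -2)))))) = Mul(102, Add(-7, Add(6, Mul(2, Add(1, -4))))) = Mul(102, Add(-7, Add(6, Mul(2, -3)))) = Mul(102, Add(-7, Add(6, -6))) = Mul(102, Add(-7, 0)) = Mul(102, -7) = -714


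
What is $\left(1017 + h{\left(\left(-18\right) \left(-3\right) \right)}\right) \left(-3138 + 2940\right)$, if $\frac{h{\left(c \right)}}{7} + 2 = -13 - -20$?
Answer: $-208296$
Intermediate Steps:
$h{\left(c \right)} = 35$ ($h{\left(c \right)} = -14 + 7 \left(-13 - -20\right) = -14 + 7 \left(-13 + 20\right) = -14 + 7 \cdot 7 = -14 + 49 = 35$)
$\left(1017 + h{\left(\left(-18\right) \left(-3\right) \right)}\right) \left(-3138 + 2940\right) = \left(1017 + 35\right) \left(-3138 + 2940\right) = 1052 \left(-198\right) = -208296$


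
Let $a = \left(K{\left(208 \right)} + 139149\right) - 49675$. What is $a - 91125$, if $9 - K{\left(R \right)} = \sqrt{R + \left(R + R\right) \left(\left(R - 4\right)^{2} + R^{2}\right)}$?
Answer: $-1642 - 4 \sqrt{2206893} \approx -7584.3$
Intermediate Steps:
$K{\left(R \right)} = 9 - \sqrt{R + 2 R \left(R^{2} + \left(-4 + R\right)^{2}\right)}$ ($K{\left(R \right)} = 9 - \sqrt{R + \left(R + R\right) \left(\left(R - 4\right)^{2} + R^{2}\right)} = 9 - \sqrt{R + 2 R \left(\left(-4 + R\right)^{2} + R^{2}\right)} = 9 - \sqrt{R + 2 R \left(R^{2} + \left(-4 + R\right)^{2}\right)}$)
$a = 89483 - 4 \sqrt{2206893}$ ($a = \left(\left(9 - \sqrt{208 \left(33 - 3328 + 4 \cdot 208^{2}\right)}\right) + 139149\right) - 49675 = \left(\left(9 - \sqrt{208 \left(33 - 3328 + 4 \cdot 43264\right)}\right) + 139149\right) - 49675 = \left(\left(9 - \sqrt{208 \left(33 - 3328 + 173056\right)}\right) + 139149\right) - 49675 = \left(\left(9 - \sqrt{208 \cdot 169761}\right) + 139149\right) - 49675 = \left(\left(9 - \sqrt{35310288}\right) + 139149\right) - 49675 = \left(\left(9 - 4 \sqrt{2206893}\right) + 139149\right) - 49675 = \left(139158 - 4 \sqrt{2206893}\right) - 49675 = 89483 - 4 \sqrt{2206893} \approx 83541.0$)
$a - 91125 = \left(89483 - 4 \sqrt{2206893}\right) - 91125 = -1642 - 4 \sqrt{2206893}$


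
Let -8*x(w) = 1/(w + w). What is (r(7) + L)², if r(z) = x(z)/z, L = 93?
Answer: 5316013921/614656 ≈ 8648.8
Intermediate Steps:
x(w) = -1/(16*w) (x(w) = -1/(8*(w + w)) = -1/(2*w)/8 = -1/(16*w))
r(z) = -1/(16*z²) (r(z) = (-1/(16*z))/z = -1/(16*z²))
(r(7) + L)² = (-1/16/7² + 93)² = (-1/16*1/49 + 93)² = (-1/784 + 93)² = (72911/784)² = 5316013921/614656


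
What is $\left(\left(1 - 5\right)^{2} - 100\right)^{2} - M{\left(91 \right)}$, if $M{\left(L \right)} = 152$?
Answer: $6904$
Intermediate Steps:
$\left(\left(1 - 5\right)^{2} - 100\right)^{2} - M{\left(91 \right)} = \left(\left(1 - 5\right)^{2} - 100\right)^{2} - 152 = \left(\left(-4\right)^{2} - 100\right)^{2} - 152 = \left(16 - 100\right)^{2} - 152 = \left(-84\right)^{2} - 152 = 7056 - 152 = 6904$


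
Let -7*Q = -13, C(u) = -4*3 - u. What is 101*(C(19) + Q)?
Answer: -20604/7 ≈ -2943.4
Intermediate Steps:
C(u) = -12 - u
Q = 13/7 (Q = -⅐*(-13) = 13/7 ≈ 1.8571)
101*(C(19) + Q) = 101*((-12 - 1*19) + 13/7) = 101*((-12 - 19) + 13/7) = 101*(-31 + 13/7) = 101*(-204/7) = -20604/7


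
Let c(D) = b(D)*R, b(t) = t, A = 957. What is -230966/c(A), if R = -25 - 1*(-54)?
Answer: -230966/27753 ≈ -8.3222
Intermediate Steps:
R = 29 (R = -25 + 54 = 29)
c(D) = 29*D (c(D) = D*29 = 29*D)
-230966/c(A) = -230966/(29*957) = -230966/27753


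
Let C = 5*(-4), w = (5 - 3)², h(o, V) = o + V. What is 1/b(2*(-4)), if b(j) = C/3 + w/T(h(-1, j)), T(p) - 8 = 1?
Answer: -9/56 ≈ -0.16071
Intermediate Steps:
h(o, V) = V + o
T(p) = 9 (T(p) = 8 + 1 = 9)
w = 4 (w = 2² = 4)
C = -20
b(j) = -56/9 (b(j) = -20/3 + 4/9 = -56/9)
1/b(2*(-4)) = 1/(-56/9) = -9/56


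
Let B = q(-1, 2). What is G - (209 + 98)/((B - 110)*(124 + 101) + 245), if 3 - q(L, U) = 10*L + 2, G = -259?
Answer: -5705463/22030 ≈ -258.99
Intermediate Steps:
q(L, U) = 1 - 10*L (q(L, U) = 3 - (10*L + 2) = 3 - (2 + 10*L) = 3 + (-2 - 10*L) = 1 - 10*L)
B = 11 (B = 1 - 10*(-1) = 1 + 10 = 11)
G - (209 + 98)/((B - 110)*(124 + 101) + 245) = -259 - (209 + 98)/((11 - 110)*(124 + 101) + 245) = -259 - 307/(-99*225 + 245) = -259 - 307/(-22275 + 245) = -259 - 307/(-22030) = -259 - 307*(-1)/22030 = -259 - 1*(-307/22030) = -259 + 307/22030 = -5705463/22030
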